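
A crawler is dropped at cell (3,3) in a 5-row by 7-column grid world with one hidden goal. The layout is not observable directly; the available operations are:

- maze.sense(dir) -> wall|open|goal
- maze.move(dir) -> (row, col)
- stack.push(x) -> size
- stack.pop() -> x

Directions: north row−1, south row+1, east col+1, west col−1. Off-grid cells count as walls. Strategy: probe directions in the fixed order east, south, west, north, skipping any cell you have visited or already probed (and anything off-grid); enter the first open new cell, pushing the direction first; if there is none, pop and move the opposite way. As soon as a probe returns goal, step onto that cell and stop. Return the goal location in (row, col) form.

Act: sense[east]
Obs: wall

Act: sense[south]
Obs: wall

Act: sense[west]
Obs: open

Act: push[west]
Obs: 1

Act: move[west]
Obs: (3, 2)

Act: sense[south]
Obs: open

Act: push[south]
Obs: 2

Act: move[south]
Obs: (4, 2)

Act: sense[west]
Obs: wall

Act: pop[]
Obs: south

Act: move[north]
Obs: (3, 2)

Act: sense[west]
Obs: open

Act: push[west]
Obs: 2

Act: move[west]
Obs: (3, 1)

Act: sense[west]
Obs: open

Act: push[west]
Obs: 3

Act: move[west]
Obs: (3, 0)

Act: sense[south]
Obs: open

Act: push[south]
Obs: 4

Act: move[south]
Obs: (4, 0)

Act: pop[]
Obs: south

Act: move[north]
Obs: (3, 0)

Act: sense[north]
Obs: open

Act: push[north]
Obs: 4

Act: move[north]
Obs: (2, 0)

Act: sense[east]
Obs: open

Act: push[east]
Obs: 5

Act: move[east]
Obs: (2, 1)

Act: sense[east]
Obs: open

Act: push[east]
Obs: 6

Act: move[east]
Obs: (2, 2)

Act: sense[east]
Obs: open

Act: push[east]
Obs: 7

Act: move[east]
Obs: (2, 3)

Act: sense[east]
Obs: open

Act: push[east]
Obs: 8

Act: move[east]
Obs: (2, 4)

Act: sense[east]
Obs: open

Act: push[east]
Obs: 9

Act: move[east]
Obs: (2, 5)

Act: sense[east]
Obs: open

Act: push[east]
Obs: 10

Act: move[east]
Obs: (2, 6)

Act: sense[south]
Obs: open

Act: push[south]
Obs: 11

Act: move[south]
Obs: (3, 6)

Act: sense[south]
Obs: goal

Act: move[south]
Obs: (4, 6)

Answer: (4, 6)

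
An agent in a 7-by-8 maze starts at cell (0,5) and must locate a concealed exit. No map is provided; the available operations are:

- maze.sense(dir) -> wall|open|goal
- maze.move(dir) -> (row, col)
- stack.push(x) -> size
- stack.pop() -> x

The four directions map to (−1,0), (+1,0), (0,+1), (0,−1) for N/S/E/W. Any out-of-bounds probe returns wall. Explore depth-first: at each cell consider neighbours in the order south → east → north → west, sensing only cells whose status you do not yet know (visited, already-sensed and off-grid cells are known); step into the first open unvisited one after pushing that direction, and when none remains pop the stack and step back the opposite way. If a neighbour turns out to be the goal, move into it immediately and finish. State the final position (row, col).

> maze.sense dir=south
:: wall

> maze.sense dir=east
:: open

> stack.push x=east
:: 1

> maze.move dir=east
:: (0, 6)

> maze.sense dir=south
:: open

> stack.push x=south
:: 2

> maze.move dir=south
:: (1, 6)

> maze.sense dir=south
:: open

> stack.push x=south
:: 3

> maze.move dir=south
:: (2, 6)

> maze.sense dir=south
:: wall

> maze.sense dir=east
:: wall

> maze.sense dir=west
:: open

> stack.push x=west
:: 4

> maze.move dir=west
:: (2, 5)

> maze.sense dir=south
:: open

> stack.push x=south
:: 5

> maze.move dir=south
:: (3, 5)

> maze.sense dir=south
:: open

> stack.push x=south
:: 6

> maze.move dir=south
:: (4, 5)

> maze.sense dir=south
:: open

> stack.push x=south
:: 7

> maze.move dir=south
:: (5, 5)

> maze.sense dir=south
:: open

> stack.push x=south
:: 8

> maze.move dir=south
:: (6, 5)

> maze.sense dir=east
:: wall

> maze.sense dir=west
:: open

> stack.push x=west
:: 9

> maze.move dir=west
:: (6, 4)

> maze.sense dir=north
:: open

> stack.push x=north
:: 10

> maze.move dir=north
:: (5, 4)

> maze.sense dir=north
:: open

> stack.push x=north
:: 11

> maze.move dir=north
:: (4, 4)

> maze.sense dir=north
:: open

> stack.push x=north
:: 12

> maze.move dir=north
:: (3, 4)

> maze.sense dir=north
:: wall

> maze.sense dir=west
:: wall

> stack.pop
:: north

> maze.move dir=south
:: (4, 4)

> maze.sense dir=west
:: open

> stack.push x=west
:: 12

> maze.move dir=west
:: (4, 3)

> maze.sense dir=south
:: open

> stack.push x=south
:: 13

> maze.move dir=south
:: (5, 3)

> maze.sense dir=south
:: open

> stack.push x=south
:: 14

> maze.move dir=south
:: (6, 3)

> maze.sense dir=west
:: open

> stack.push x=west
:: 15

> maze.move dir=west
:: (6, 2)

> maze.sense dir=north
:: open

> stack.push x=north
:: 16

> maze.move dir=north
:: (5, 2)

> maze.sense dir=north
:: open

> stack.push x=north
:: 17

> maze.move dir=north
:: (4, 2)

> maze.sense dir=north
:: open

> stack.push x=north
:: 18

> maze.move dir=north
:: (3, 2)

> maze.sense dir=north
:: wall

> maze.sense dir=west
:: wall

> stack.pop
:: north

> maze.move dir=south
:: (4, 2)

> maze.sense dir=west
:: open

> stack.push x=west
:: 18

> maze.move dir=west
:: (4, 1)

> maze.sense dir=south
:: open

> stack.push x=south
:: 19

> maze.move dir=south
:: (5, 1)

> maze.sense dir=south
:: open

> stack.push x=south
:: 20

> maze.move dir=south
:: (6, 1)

> maze.sense dir=west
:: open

> stack.push x=west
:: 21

> maze.move dir=west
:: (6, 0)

> maze.sense dir=north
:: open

> stack.push x=north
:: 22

> maze.move dir=north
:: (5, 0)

> maze.sense dir=north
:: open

> stack.push x=north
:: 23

> maze.move dir=north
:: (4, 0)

> maze.sense dir=north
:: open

> stack.push x=north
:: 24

> maze.move dir=north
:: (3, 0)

> maze.sense dir=north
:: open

> stack.push x=north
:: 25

> maze.move dir=north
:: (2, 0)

> maze.sense dir=east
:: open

> stack.push x=east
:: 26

> maze.move dir=east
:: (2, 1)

> maze.sense dir=north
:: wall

> stack.pop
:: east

> maze.move dir=west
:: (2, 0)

> maze.sense dir=north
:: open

> stack.push x=north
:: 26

> maze.move dir=north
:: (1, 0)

> maze.sense dir=north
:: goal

> maze.move dir=north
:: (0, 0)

Answer: (0, 0)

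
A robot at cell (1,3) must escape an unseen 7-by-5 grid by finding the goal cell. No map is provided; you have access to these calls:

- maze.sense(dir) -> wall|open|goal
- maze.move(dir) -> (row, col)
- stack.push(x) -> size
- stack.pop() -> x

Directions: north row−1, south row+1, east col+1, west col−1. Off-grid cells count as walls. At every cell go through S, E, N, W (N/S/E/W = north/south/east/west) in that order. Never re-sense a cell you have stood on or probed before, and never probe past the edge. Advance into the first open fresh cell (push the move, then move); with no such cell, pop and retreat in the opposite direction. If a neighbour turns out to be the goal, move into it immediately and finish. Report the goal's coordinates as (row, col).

[in] maze.sense dir→south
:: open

[in] stack.push x→south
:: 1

[in] maze.move dir→south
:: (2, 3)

[in] maze.sense dir→south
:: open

[in] stack.push x→south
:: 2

[in] maze.move dir→south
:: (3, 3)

[in] maze.sense dir→south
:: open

[in] stack.push x→south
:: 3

[in] maze.move dir→south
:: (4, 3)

[in] maze.sense dir→south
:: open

[in] stack.push x→south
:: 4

[in] maze.move dir→south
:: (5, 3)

[in] maze.sense dir→south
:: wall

[in] maze.sense dir→east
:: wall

[in] maze.sense dir→west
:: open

[in] stack.push x→west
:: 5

[in] maze.move dir→west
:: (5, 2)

[in] maze.sense dir→south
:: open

[in] stack.push x→south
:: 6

[in] maze.move dir→south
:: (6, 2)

[in] maze.sense dir→west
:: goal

[in] maze.move dir→west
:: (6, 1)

Answer: (6, 1)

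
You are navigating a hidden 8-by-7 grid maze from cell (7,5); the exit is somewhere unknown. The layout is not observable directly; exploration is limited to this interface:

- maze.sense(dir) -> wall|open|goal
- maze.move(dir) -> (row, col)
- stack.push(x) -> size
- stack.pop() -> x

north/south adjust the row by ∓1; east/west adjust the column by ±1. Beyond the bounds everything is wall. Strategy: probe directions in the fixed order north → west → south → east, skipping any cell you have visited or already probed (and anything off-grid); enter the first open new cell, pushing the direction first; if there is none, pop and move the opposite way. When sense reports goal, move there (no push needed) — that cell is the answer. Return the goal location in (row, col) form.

;; maze.sense(north) == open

;; stack.push(north) == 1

;; maze.move(north) == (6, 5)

;; maze.sense(north) == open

;; stack.push(north) == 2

;; maze.move(north) == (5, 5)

;; maze.sense(north) == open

;; stack.push(north) == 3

;; maze.move(north) == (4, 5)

;; maze.sense(north) == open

;; stack.push(north) == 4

;; maze.move(north) == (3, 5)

;; maze.sense(north) == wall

;; maze.sense(west) == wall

;; maze.sense(east) == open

;; stack.push(east) == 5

;; maze.move(east) == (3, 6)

;; maze.sense(north) == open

;; stack.push(north) == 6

;; maze.move(north) == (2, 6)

;; maze.sense(north) == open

;; stack.push(north) == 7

;; maze.move(north) == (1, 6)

;; maze.sense(north) == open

;; stack.push(north) == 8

;; maze.move(north) == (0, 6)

;; maze.sense(west) == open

;; stack.push(west) == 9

;; maze.move(west) == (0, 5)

;; maze.sense(west) == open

;; stack.push(west) == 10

;; maze.move(west) == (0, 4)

;; maze.sense(west) == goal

;; maze.move(west) == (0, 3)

Answer: (0, 3)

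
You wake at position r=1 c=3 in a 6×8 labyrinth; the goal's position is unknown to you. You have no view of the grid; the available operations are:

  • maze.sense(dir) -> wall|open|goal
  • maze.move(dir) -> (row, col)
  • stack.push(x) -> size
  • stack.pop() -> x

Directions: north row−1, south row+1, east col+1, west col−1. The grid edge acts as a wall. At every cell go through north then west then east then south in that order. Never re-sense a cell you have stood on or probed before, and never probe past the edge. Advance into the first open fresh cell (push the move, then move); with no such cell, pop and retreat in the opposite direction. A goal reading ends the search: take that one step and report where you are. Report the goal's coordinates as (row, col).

Do: maze.sense[dir='north']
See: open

Do: stack.push[x='north']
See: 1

Do: maze.move[dir='north']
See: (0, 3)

Do: maze.sense[dir='west']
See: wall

Do: maze.sense[dir='east']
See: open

Do: stack.push[x='east']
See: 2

Do: maze.move[dir='east']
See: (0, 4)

Do: maze.sense[dir='east']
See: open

Do: stack.push[x='east']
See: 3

Do: maze.move[dir='east']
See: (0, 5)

Do: maze.sense[dir='east']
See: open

Do: stack.push[x='east']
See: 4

Do: maze.move[dir='east']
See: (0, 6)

Do: maze.sense[dir='east']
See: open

Do: stack.push[x='east']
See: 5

Do: maze.move[dir='east']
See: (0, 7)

Do: maze.sense[dir='south']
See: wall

Do: stack.pop[]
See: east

Do: maze.move[dir='west']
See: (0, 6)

Do: maze.sense[dir='south']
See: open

Do: stack.push[x='south']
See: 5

Do: maze.move[dir='south']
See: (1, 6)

Do: maze.sense[dir='west']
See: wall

Do: maze.sense[dir='south']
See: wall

Do: stack.pop[]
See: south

Do: maze.move[dir='north']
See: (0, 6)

Do: stack.pop[]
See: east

Do: maze.move[dir='west']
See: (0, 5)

Do: stack.pop[]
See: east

Do: maze.move[dir='west']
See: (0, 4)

Do: maze.sense[dir='south']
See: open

Do: stack.push[x='south']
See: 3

Do: maze.move[dir='south']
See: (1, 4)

Do: maze.sense[dir='south']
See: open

Do: stack.push[x='south']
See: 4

Do: maze.move[dir='south']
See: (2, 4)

Do: maze.sense[dir='west']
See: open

Do: stack.push[x='west']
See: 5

Do: maze.move[dir='west']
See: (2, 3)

Do: maze.sense[dir='west']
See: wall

Do: maze.sense[dir='south']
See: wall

Do: stack.pop[]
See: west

Do: maze.move[dir='east']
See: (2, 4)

Do: maze.sense[dir='east']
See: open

Do: stack.push[x='east']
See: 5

Do: maze.move[dir='east']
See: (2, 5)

Do: maze.sense[dir='south']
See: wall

Do: stack.pop[]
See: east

Do: maze.move[dir='west']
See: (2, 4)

Do: maze.sense[dir='south']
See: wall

Do: stack.pop[]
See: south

Do: maze.move[dir='north']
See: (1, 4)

Do: stack.pop[]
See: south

Do: maze.move[dir='north']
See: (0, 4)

Do: stack.pop[]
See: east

Do: maze.move[dir='west']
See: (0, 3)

Do: stack.pop[]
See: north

Do: maze.move[dir='south']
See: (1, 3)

Do: maze.sense[dir='west']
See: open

Do: stack.push[x='west']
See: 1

Do: maze.move[dir='west']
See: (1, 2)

Do: maze.sense[dir='west']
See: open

Do: stack.push[x='west']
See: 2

Do: maze.move[dir='west']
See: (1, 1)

Do: maze.sense[dir='north']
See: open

Do: stack.push[x='north']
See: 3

Do: maze.move[dir='north']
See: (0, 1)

Do: maze.sense[dir='west']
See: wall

Do: stack.pop[]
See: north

Do: maze.move[dir='south']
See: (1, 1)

Do: maze.sense[dir='west']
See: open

Do: stack.push[x='west']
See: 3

Do: maze.move[dir='west']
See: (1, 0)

Do: maze.sense[dir='south']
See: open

Do: stack.push[x='south']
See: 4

Do: maze.move[dir='south']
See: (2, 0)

Do: maze.sense[dir='east']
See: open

Do: stack.push[x='east']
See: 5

Do: maze.move[dir='east']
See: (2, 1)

Do: maze.sense[dir='south']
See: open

Do: stack.push[x='south']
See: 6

Do: maze.move[dir='south']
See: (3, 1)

Do: maze.sense[dir='west']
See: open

Do: stack.push[x='west']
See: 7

Do: maze.move[dir='west']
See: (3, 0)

Do: maze.sense[dir='south']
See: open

Do: stack.push[x='south']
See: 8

Do: maze.move[dir='south']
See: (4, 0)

Do: maze.sense[dir='east']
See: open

Do: stack.push[x='east']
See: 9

Do: maze.move[dir='east']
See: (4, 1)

Do: maze.sense[dir='east']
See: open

Do: stack.push[x='east']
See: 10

Do: maze.move[dir='east']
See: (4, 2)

Do: maze.sense[dir='north']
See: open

Do: stack.push[x='north']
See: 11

Do: maze.move[dir='north']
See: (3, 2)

Do: stack.pop[]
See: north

Do: maze.move[dir='south']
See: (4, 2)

Do: maze.sense[dir='east']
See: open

Do: stack.push[x='east']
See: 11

Do: maze.move[dir='east']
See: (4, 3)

Do: maze.sense[dir='east']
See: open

Do: stack.push[x='east']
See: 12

Do: maze.move[dir='east']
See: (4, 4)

Do: maze.sense[dir='east']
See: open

Do: stack.push[x='east']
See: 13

Do: maze.move[dir='east']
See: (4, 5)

Do: maze.sense[dir='east']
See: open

Do: stack.push[x='east']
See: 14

Do: maze.move[dir='east']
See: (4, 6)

Do: maze.sense[dir='north']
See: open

Do: stack.push[x='north']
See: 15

Do: maze.move[dir='north']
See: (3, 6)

Do: maze.sense[dir='east']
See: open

Do: stack.push[x='east']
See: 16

Do: maze.move[dir='east']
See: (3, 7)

Do: maze.sense[dir='north']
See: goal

Do: maze.move[dir='north']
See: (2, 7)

Answer: (2, 7)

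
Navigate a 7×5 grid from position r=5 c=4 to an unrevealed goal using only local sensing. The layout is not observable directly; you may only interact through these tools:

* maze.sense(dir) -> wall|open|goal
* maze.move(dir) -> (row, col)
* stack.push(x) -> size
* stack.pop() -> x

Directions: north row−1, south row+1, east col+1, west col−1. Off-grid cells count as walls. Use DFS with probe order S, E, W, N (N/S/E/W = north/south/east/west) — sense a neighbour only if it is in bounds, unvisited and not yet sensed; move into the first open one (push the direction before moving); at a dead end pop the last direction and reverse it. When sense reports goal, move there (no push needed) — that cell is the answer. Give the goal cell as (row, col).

>>> sense dir='south'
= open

>>> push x='south'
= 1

>>> move dir='south'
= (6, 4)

>>> sense dir='west'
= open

>>> push x='west'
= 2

>>> move dir='west'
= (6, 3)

>>> sense dir='west'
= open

>>> push x='west'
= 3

>>> move dir='west'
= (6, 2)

>>> sense dir='west'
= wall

>>> sense dir='north'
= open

>>> push x='north'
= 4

>>> move dir='north'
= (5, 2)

>>> sense dir='east'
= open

>>> push x='east'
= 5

>>> move dir='east'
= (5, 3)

>>> sense dir='north'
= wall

>>> pop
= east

>>> move dir='west'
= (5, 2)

>>> sense dir='west'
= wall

>>> sense dir='north'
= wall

>>> pop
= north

>>> move dir='south'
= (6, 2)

>>> pop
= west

>>> move dir='east'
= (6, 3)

>>> pop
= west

>>> move dir='east'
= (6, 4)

>>> pop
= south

>>> move dir='north'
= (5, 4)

>>> sense dir='north'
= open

>>> push x='north'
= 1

>>> move dir='north'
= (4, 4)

>>> sense dir='north'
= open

>>> push x='north'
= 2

>>> move dir='north'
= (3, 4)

>>> sense dir='west'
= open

>>> push x='west'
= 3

>>> move dir='west'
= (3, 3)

>>> sense dir='west'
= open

>>> push x='west'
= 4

>>> move dir='west'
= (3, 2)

>>> sense dir='west'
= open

>>> push x='west'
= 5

>>> move dir='west'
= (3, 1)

>>> sense dir='south'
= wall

>>> sense dir='west'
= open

>>> push x='west'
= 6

>>> move dir='west'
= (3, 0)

>>> sense dir='south'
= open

>>> push x='south'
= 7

>>> move dir='south'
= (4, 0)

>>> sense dir='south'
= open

>>> push x='south'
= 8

>>> move dir='south'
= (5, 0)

>>> sense dir='south'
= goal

>>> move dir='south'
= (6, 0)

Answer: (6, 0)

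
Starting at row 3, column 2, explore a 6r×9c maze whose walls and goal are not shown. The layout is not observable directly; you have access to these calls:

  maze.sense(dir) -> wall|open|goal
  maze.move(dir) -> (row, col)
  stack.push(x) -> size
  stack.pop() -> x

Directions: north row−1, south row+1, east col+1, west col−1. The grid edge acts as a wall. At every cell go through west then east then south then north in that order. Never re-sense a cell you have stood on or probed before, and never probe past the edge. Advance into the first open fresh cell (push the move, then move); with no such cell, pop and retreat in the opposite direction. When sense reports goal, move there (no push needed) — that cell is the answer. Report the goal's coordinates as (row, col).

# maze.sense(dir='west') -> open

# stack.push(x='west') -> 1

# maze.move(dir='west') -> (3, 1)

# maze.sense(dir='west') -> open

# stack.push(x='west') -> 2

# maze.move(dir='west') -> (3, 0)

# maze.sense(dir='south') -> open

# stack.push(x='south') -> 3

# maze.move(dir='south') -> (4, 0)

# maze.sense(dir='east') -> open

# stack.push(x='east') -> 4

# maze.move(dir='east') -> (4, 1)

# maze.sense(dir='east') -> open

# stack.push(x='east') -> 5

# maze.move(dir='east') -> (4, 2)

# maze.sense(dir='east') -> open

# stack.push(x='east') -> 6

# maze.move(dir='east') -> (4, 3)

# maze.sense(dir='east') -> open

# stack.push(x='east') -> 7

# maze.move(dir='east') -> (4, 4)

# maze.sense(dir='east') -> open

# stack.push(x='east') -> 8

# maze.move(dir='east') -> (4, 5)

# maze.sense(dir='east') -> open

# stack.push(x='east') -> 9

# maze.move(dir='east') -> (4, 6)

# maze.sense(dir='east') -> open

# stack.push(x='east') -> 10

# maze.move(dir='east') -> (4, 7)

# maze.sense(dir='east') -> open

# stack.push(x='east') -> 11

# maze.move(dir='east') -> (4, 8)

# maze.sense(dir='south') -> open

# stack.push(x='south') -> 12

# maze.move(dir='south') -> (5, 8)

# maze.sense(dir='west') -> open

# stack.push(x='west') -> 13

# maze.move(dir='west') -> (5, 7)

# maze.sense(dir='west') -> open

# stack.push(x='west') -> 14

# maze.move(dir='west') -> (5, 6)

# maze.sense(dir='west') -> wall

# stack.pop() -> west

# maze.move(dir='east') -> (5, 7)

# stack.pop() -> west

# maze.move(dir='east') -> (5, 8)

# stack.pop() -> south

# maze.move(dir='north') -> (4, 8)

# maze.sense(dir='north') -> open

# stack.push(x='north') -> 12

# maze.move(dir='north') -> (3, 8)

# maze.sense(dir='west') -> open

# stack.push(x='west') -> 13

# maze.move(dir='west') -> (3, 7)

# maze.sense(dir='west') -> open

# stack.push(x='west') -> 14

# maze.move(dir='west') -> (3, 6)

# maze.sense(dir='west') -> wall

# maze.sense(dir='north') -> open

# stack.push(x='north') -> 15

# maze.move(dir='north') -> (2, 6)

# maze.sense(dir='west') -> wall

# maze.sense(dir='east') -> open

# stack.push(x='east') -> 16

# maze.move(dir='east') -> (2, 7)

# maze.sense(dir='east') -> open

# stack.push(x='east') -> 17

# maze.move(dir='east') -> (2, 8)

# maze.sense(dir='north') -> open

# stack.push(x='north') -> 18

# maze.move(dir='north') -> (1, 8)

# maze.sense(dir='west') -> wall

# maze.sense(dir='north') -> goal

# maze.move(dir='north') -> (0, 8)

Answer: (0, 8)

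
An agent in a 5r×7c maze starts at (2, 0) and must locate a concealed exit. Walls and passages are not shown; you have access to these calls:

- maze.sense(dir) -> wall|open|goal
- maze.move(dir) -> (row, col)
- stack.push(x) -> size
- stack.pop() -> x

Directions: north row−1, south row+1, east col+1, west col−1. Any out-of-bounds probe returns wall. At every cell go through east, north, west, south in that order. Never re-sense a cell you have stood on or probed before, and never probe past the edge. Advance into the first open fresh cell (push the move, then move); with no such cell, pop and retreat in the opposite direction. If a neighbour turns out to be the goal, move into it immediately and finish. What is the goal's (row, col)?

% sense dir: east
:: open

% push x: east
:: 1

% move dir: east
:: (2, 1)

% sense dir: east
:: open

% push x: east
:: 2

% move dir: east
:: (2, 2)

% sense dir: east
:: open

% push x: east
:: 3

% move dir: east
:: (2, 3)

% sense dir: east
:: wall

% sense dir: north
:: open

% push x: north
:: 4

% move dir: north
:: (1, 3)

% sense dir: east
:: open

% push x: east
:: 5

% move dir: east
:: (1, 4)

% sense dir: east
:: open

% push x: east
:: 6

% move dir: east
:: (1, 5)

% sense dir: east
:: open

% push x: east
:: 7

% move dir: east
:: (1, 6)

% sense dir: north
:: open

% push x: north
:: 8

% move dir: north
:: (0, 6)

% sense dir: west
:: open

% push x: west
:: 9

% move dir: west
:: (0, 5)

% sense dir: west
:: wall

% pop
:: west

% move dir: east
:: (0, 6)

% pop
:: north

% move dir: south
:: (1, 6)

% sense dir: south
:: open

% push x: south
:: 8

% move dir: south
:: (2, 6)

% sense dir: west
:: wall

% sense dir: south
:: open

% push x: south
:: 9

% move dir: south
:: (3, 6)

% sense dir: west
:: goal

% move dir: west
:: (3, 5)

Answer: (3, 5)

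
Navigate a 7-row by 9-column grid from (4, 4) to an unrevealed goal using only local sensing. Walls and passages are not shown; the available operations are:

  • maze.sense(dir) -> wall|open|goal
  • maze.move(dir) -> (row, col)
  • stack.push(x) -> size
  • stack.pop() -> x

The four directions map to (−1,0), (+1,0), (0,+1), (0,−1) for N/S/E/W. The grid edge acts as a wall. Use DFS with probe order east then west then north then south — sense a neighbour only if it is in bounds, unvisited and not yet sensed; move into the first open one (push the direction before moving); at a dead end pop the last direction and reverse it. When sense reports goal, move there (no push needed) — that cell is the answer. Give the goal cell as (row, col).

Then sense(east), : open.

I use push(east), and get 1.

Using move(east), — result: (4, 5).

Using sense(east), giving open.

I use push(east), yielding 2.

I call move(east), : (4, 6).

Now I run sense(east), — result: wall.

Now I run sense(north), giving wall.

I invoke sense(south), : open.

I invoke push(south), — result: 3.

I run move(south), → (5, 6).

I use sense(east), → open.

Now I run push(east), and get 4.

Calling move(east), and see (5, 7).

I try sense(east), giving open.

Now I run push(east), and observe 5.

Using move(east), giving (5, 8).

Next I call sense(north), and get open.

Then push(north), giving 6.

Using move(north), and see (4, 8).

I call sense(north), : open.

I use push(north), yielding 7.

Next I call move(north), giving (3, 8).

I call sense(west), — result: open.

I run push(west), → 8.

Using move(west), and observe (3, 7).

I invoke sense(north), : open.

I try push(north), and get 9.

I use move(north), : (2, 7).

Invoking sense(east), — result: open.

Calling push(east), yielding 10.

I call move(east), — result: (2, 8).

Next I call sense(north), → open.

I invoke push(north), which returns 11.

Next I call move(north), and get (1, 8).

Next I call sense(west), → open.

I use push(west), and see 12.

I call move(west), — result: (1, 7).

Invoking sense(west), and see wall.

Calling sense(north), yielding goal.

I run move(north), and get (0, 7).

Answer: (0, 7)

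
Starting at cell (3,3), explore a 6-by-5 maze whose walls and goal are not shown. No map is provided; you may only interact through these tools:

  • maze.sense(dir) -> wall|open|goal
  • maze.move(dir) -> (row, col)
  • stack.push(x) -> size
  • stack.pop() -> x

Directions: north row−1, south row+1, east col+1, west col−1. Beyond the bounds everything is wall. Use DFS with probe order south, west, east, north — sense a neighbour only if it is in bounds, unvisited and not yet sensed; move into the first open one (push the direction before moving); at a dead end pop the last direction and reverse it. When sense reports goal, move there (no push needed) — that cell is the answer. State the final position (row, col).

Action: sense[dir=south]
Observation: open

Action: push[x=south]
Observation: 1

Action: move[dir=south]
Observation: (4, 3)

Action: sense[dir=south]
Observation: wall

Action: sense[dir=west]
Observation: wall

Action: sense[dir=east]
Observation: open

Action: push[x=east]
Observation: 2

Action: move[dir=east]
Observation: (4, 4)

Action: sense[dir=south]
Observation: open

Action: push[x=south]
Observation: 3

Action: move[dir=south]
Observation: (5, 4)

Action: pop[]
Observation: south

Action: move[dir=north]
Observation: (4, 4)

Action: sense[dir=north]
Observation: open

Action: push[x=north]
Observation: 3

Action: move[dir=north]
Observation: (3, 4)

Action: sense[dir=north]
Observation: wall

Action: pop[]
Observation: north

Action: move[dir=south]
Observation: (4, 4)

Action: pop[]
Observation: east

Action: move[dir=west]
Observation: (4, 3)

Action: pop[]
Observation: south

Action: move[dir=north]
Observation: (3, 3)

Action: sense[dir=west]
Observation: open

Action: push[x=west]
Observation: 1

Action: move[dir=west]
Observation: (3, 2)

Action: sense[dir=west]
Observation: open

Action: push[x=west]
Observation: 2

Action: move[dir=west]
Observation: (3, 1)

Action: sense[dir=south]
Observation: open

Action: push[x=south]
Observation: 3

Action: move[dir=south]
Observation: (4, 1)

Action: sense[dir=south]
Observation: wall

Action: sense[dir=west]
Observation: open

Action: push[x=west]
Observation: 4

Action: move[dir=west]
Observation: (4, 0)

Action: sense[dir=south]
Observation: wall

Action: sense[dir=north]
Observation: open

Action: push[x=north]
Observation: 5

Action: move[dir=north]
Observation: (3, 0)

Action: sense[dir=north]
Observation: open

Action: push[x=north]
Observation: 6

Action: move[dir=north]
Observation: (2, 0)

Action: sense[dir=east]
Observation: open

Action: push[x=east]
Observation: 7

Action: move[dir=east]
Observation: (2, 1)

Action: sense[dir=east]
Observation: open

Action: push[x=east]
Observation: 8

Action: move[dir=east]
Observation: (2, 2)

Action: sense[dir=east]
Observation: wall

Action: sense[dir=north]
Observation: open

Action: push[x=north]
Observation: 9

Action: move[dir=north]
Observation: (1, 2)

Action: sense[dir=west]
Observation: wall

Action: sense[dir=east]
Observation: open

Action: push[x=east]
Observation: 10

Action: move[dir=east]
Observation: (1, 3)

Action: sense[dir=east]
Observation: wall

Action: sense[dir=north]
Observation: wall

Action: pop[]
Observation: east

Action: move[dir=west]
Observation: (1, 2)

Action: sense[dir=north]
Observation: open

Action: push[x=north]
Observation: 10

Action: move[dir=north]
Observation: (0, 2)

Action: sense[dir=west]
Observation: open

Action: push[x=west]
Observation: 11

Action: move[dir=west]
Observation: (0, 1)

Action: sense[dir=west]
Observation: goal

Action: move[dir=west]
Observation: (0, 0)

Answer: (0, 0)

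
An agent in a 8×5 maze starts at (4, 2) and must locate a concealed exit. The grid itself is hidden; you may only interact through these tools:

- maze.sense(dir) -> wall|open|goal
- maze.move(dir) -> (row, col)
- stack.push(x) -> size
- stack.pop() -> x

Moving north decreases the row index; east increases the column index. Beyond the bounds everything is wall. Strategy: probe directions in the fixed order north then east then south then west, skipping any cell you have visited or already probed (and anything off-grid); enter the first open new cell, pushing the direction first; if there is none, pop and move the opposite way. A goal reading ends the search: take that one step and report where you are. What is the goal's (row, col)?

Using maze.sense using dir→north, yielding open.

Invoking stack.push using x→north, → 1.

I run maze.move using dir→north, and see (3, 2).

Now I run maze.sense using dir→north, which returns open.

I invoke stack.push using x→north, giving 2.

Next I call maze.move using dir→north, and observe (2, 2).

I invoke maze.sense using dir→north, and observe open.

Using stack.push using x→north, which returns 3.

Then maze.move using dir→north, → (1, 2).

I invoke maze.sense using dir→north, → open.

Then stack.push using x→north, and get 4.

Invoking maze.move using dir→north, : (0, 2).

Using maze.sense using dir→east, — result: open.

I use stack.push using x→east, which returns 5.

I try maze.move using dir→east, and observe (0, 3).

Next I call maze.sense using dir→east, giving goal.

Then maze.move using dir→east, and observe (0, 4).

Answer: (0, 4)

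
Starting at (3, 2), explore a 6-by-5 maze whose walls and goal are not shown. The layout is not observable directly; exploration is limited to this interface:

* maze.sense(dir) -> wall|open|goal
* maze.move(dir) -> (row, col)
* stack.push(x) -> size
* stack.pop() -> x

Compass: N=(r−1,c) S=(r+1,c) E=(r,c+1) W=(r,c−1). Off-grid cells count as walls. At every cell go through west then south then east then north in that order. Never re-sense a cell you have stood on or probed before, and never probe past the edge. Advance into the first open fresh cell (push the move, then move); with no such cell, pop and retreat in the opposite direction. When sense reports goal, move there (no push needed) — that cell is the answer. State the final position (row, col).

> sense dir='west'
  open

> push x='west'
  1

> move dir='west'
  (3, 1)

> sense dir='west'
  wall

> sense dir='south'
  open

> push x='south'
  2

> move dir='south'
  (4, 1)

> sense dir='west'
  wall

> sense dir='south'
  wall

> sense dir='east'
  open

> push x='east'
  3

> move dir='east'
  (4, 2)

> sense dir='south'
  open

> push x='south'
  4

> move dir='south'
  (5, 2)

> sense dir='east'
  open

> push x='east'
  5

> move dir='east'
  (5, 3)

> sense dir='east'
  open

> push x='east'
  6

> move dir='east'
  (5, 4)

> sense dir='north'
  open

> push x='north'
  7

> move dir='north'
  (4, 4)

> sense dir='west'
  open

> push x='west'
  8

> move dir='west'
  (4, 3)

> sense dir='north'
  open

> push x='north'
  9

> move dir='north'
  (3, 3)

> sense dir='east'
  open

> push x='east'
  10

> move dir='east'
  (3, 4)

> sense dir='north'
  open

> push x='north'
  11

> move dir='north'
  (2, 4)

> sense dir='west'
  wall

> sense dir='north'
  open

> push x='north'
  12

> move dir='north'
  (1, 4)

> sense dir='west'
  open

> push x='west'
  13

> move dir='west'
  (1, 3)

> sense dir='west'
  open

> push x='west'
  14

> move dir='west'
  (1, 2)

> sense dir='west'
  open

> push x='west'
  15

> move dir='west'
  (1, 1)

> sense dir='west'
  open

> push x='west'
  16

> move dir='west'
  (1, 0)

> sense dir='south'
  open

> push x='south'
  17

> move dir='south'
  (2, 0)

> sense dir='east'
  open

> push x='east'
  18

> move dir='east'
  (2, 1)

> sense dir='east'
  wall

> pop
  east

> move dir='west'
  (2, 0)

> pop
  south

> move dir='north'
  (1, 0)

> sense dir='north'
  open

> push x='north'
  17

> move dir='north'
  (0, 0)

> sense dir='east'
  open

> push x='east'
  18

> move dir='east'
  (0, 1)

> sense dir='east'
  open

> push x='east'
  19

> move dir='east'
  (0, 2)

> sense dir='east'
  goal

> move dir='east'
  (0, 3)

Answer: (0, 3)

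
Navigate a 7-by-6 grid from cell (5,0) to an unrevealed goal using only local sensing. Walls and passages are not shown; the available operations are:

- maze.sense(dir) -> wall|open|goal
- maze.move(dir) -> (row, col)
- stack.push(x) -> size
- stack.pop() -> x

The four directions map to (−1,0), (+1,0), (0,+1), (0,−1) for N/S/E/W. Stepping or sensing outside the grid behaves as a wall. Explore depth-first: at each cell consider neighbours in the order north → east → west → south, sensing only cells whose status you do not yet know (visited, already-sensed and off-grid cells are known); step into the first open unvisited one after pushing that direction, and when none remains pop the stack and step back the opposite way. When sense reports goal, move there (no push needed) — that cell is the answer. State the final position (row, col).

Calling maze.sense using dir=north, and observe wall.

Now I run maze.sense using dir=east, and get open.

I use stack.push using x=east, and observe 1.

Next I call maze.move using dir=east, → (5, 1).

Next I call maze.sense using dir=north, and observe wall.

Invoking maze.sense using dir=east, and observe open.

I call stack.push using x=east, giving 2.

I try maze.move using dir=east, and see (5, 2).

Now I run maze.sense using dir=north, yielding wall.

Now I run maze.sense using dir=east, and see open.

I run stack.push using x=east, → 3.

Next I call maze.move using dir=east, which returns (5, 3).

I try maze.sense using dir=north, and get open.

I use stack.push using x=north, and see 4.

I run maze.move using dir=north, and observe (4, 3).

Now I run maze.sense using dir=north, and get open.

Invoking stack.push using x=north, → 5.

Calling maze.move using dir=north, giving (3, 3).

Then maze.sense using dir=north, → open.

I invoke stack.push using x=north, and observe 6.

I try maze.move using dir=north, → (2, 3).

Then maze.sense using dir=north, yielding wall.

Next I call maze.sense using dir=east, and observe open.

Using stack.push using x=east, and see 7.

Calling maze.move using dir=east, which returns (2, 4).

I try maze.sense using dir=north, giving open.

Invoking stack.push using x=north, and see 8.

I call maze.move using dir=north, and observe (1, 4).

I call maze.sense using dir=north, and observe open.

Using stack.push using x=north, yielding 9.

Next I call maze.move using dir=north, yielding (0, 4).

I use maze.sense using dir=east, yielding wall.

I try maze.sense using dir=west, and observe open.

I use stack.push using x=west, → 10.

Calling maze.move using dir=west, : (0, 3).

I call maze.sense using dir=west, and get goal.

I run maze.move using dir=west, : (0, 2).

Answer: (0, 2)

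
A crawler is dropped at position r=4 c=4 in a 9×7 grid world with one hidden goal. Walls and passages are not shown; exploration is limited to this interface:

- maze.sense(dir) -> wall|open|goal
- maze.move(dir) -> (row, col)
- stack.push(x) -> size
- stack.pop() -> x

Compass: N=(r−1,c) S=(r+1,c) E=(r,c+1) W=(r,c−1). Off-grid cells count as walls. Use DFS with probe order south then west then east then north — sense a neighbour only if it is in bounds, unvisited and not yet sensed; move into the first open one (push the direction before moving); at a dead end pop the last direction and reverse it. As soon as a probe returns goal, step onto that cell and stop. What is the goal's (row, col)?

I try sense on dir='south', and observe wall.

Using sense on dir='west', yielding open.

I try push on x='west', yielding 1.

Next I call move on dir='west', — result: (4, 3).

I call sense on dir='south', and see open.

Now I run push on x='south', and get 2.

Next I call move on dir='south', — result: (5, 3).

Next I call sense on dir='south', → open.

Calling push on x='south', : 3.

Then move on dir='south', which returns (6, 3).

Now I run sense on dir='south', giving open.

Next I call push on x='south', → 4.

Using move on dir='south', giving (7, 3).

I try sense on dir='south', and get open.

Now I run push on x='south', and see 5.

I run move on dir='south', which returns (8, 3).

Calling sense on dir='west', → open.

I use push on x='west', and see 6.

I call move on dir='west', and see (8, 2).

Next I call sense on dir='west', giving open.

I run push on x='west', and see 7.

Invoking move on dir='west', and get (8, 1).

Next I call sense on dir='west', → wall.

I invoke sense on dir='north', : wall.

I call pop(), yielding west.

Invoking move on dir='east', yielding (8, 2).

Next I call sense on dir='north', → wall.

Now I run pop, and see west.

Now I run move on dir='east', : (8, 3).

I invoke sense on dir='east', and see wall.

I invoke pop(), — result: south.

I use move on dir='north', and observe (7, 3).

I invoke sense on dir='east', and observe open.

I invoke push on x='east', and get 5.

I call move on dir='east', : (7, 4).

I call sense on dir='east', → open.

Now I run push on x='east', → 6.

Next I call move on dir='east', → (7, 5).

Next I call sense on dir='south', → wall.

Using sense on dir='east', — result: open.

Next I call push on x='east', and see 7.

Then move on dir='east', and get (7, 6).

Calling sense on dir='south', — result: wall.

Invoking sense on dir='north', and observe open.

I use push on x='north', → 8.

I invoke move on dir='north', and observe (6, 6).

I use sense on dir='west', which returns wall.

Then sense on dir='north', : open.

Calling push on x='north', and observe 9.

Now I run move on dir='north', and see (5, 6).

I use sense on dir='west', giving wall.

Now I run sense on dir='north', which returns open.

I invoke push on x='north', : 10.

Next I call move on dir='north', — result: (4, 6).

Calling sense on dir='west', giving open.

I try push on x='west', which returns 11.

Next I call move on dir='west', and observe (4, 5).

Calling sense on dir='north', → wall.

Calling pop, yielding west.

I run move on dir='east', → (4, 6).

I use sense on dir='north', which returns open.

Next I call push on x='north', giving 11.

Invoking move on dir='north', → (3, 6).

I run sense on dir='north', — result: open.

I try push on x='north', — result: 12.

I run move on dir='north', and observe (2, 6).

I run sense on dir='west', and observe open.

Now I run push on x='west', — result: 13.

I try move on dir='west', and get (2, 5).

Using sense on dir='west', and get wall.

Now I run sense on dir='north', and see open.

I invoke push on x='north', which returns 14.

Calling move on dir='north', and observe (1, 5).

I run sense on dir='west', → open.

I try push on x='west', → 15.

I call move on dir='west', and observe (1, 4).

I invoke sense on dir='west', → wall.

Then sense on dir='north', — result: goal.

Invoking move on dir='north', giving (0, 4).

Answer: (0, 4)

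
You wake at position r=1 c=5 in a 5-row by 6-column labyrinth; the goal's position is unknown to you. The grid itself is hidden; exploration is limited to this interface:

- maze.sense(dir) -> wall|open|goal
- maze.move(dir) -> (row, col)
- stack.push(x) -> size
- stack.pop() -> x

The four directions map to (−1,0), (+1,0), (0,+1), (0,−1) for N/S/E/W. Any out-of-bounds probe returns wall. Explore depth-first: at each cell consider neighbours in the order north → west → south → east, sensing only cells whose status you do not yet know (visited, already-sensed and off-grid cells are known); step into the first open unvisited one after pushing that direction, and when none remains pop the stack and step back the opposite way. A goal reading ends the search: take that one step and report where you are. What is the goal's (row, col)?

→ maze.sense(dir→north)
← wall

→ maze.sense(dir→west)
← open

→ stack.push(x→west)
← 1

→ maze.move(dir→west)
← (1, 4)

→ maze.sense(dir→north)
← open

→ stack.push(x→north)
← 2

→ maze.move(dir→north)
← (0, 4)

→ maze.sense(dir→west)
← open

→ stack.push(x→west)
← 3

→ maze.move(dir→west)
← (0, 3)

→ maze.sense(dir→west)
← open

→ stack.push(x→west)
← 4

→ maze.move(dir→west)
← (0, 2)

→ maze.sense(dir→west)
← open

→ stack.push(x→west)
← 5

→ maze.move(dir→west)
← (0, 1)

→ maze.sense(dir→west)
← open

→ stack.push(x→west)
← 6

→ maze.move(dir→west)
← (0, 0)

→ maze.sense(dir→south)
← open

→ stack.push(x→south)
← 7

→ maze.move(dir→south)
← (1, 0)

→ maze.sense(dir→south)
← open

→ stack.push(x→south)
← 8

→ maze.move(dir→south)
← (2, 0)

→ maze.sense(dir→south)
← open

→ stack.push(x→south)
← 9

→ maze.move(dir→south)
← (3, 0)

→ maze.sense(dir→south)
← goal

→ maze.move(dir→south)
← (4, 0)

Answer: (4, 0)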